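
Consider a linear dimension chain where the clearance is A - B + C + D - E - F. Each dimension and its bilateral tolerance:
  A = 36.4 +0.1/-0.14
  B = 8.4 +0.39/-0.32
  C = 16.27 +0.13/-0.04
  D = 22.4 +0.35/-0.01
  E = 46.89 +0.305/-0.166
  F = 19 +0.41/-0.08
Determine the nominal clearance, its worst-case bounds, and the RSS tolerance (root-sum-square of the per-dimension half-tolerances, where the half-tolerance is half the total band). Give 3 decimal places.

Stack each dimension's contribution:
  +A: nom +36.400 → Σnom=36.400; wc +0.100/-0.140 → slack +0.100/-0.140; half-tol=0.120, Σhalf²=0.014400
  -B: nom -8.400 → Σnom=28.000; wc +0.320/-0.390 → slack +0.420/-0.530; half-tol=0.355, Σhalf²=0.140425
  +C: nom +16.270 → Σnom=44.270; wc +0.130/-0.040 → slack +0.550/-0.570; half-tol=0.085, Σhalf²=0.147650
  +D: nom +22.400 → Σnom=66.670; wc +0.350/-0.010 → slack +0.900/-0.580; half-tol=0.180, Σhalf²=0.180050
  -E: nom -46.890 → Σnom=19.780; wc +0.166/-0.305 → slack +1.066/-0.885; half-tol=0.235, Σhalf²=0.235510
  -F: nom -19.000 → Σnom=0.780; wc +0.080/-0.410 → slack +1.146/-1.295; half-tol=0.245, Σhalf²=0.295535
Nominal = 0.780. Worst-case = [0.780 - 1.295, 0.780 + 1.146] = [-0.515, 1.926]. RSS = √0.295535 = 0.544.

nominal=0.780 wc=[-0.515,1.926] rss=0.544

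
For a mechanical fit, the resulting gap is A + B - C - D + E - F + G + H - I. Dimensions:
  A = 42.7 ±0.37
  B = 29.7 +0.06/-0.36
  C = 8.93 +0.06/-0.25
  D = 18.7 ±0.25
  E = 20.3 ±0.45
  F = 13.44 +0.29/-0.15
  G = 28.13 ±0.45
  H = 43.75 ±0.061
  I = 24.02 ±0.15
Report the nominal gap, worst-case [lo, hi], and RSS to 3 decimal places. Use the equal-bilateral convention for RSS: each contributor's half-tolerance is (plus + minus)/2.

nominal=99.490 wc=[97.049,101.681] rss=0.864

Stack each dimension's contribution:
  +A: nom +42.700 → Σnom=42.700; wc +0.370/-0.370 → slack +0.370/-0.370; half-tol=0.370, Σhalf²=0.136900
  +B: nom +29.700 → Σnom=72.400; wc +0.060/-0.360 → slack +0.430/-0.730; half-tol=0.210, Σhalf²=0.181000
  -C: nom -8.930 → Σnom=63.470; wc +0.250/-0.060 → slack +0.680/-0.790; half-tol=0.155, Σhalf²=0.205025
  -D: nom -18.700 → Σnom=44.770; wc +0.250/-0.250 → slack +0.930/-1.040; half-tol=0.250, Σhalf²=0.267525
  +E: nom +20.300 → Σnom=65.070; wc +0.450/-0.450 → slack +1.380/-1.490; half-tol=0.450, Σhalf²=0.470025
  -F: nom -13.440 → Σnom=51.630; wc +0.150/-0.290 → slack +1.530/-1.780; half-tol=0.220, Σhalf²=0.518425
  +G: nom +28.130 → Σnom=79.760; wc +0.450/-0.450 → slack +1.980/-2.230; half-tol=0.450, Σhalf²=0.720925
  +H: nom +43.750 → Σnom=123.510; wc +0.061/-0.061 → slack +2.041/-2.291; half-tol=0.061, Σhalf²=0.724646
  -I: nom -24.020 → Σnom=99.490; wc +0.150/-0.150 → slack +2.191/-2.441; half-tol=0.150, Σhalf²=0.747146
Nominal = 99.490. Worst-case = [99.490 - 2.441, 99.490 + 2.191] = [97.049, 101.681]. RSS = √0.747146 = 0.864.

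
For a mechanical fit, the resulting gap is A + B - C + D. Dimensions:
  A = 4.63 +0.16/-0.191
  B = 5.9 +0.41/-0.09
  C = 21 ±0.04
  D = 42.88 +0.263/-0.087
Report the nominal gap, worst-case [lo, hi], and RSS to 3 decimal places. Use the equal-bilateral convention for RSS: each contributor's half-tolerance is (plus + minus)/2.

Stack each dimension's contribution:
  +A: nom +4.630 → Σnom=4.630; wc +0.160/-0.191 → slack +0.160/-0.191; half-tol=0.175, Σhalf²=0.030800
  +B: nom +5.900 → Σnom=10.530; wc +0.410/-0.090 → slack +0.570/-0.281; half-tol=0.250, Σhalf²=0.093300
  -C: nom -21.000 → Σnom=-10.470; wc +0.040/-0.040 → slack +0.610/-0.321; half-tol=0.040, Σhalf²=0.094900
  +D: nom +42.880 → Σnom=32.410; wc +0.263/-0.087 → slack +0.873/-0.408; half-tol=0.175, Σhalf²=0.125525
Nominal = 32.410. Worst-case = [32.410 - 0.408, 32.410 + 0.873] = [32.002, 33.283]. RSS = √0.125525 = 0.354.

nominal=32.410 wc=[32.002,33.283] rss=0.354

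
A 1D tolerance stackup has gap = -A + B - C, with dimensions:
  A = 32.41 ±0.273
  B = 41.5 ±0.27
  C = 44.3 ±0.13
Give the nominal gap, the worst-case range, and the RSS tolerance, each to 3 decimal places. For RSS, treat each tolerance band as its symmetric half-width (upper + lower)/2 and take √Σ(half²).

nominal=-35.210 wc=[-35.883,-34.537] rss=0.405

Stack each dimension's contribution:
  -A: nom -32.410 → Σnom=-32.410; wc +0.273/-0.273 → slack +0.273/-0.273; half-tol=0.273, Σhalf²=0.074529
  +B: nom +41.500 → Σnom=9.090; wc +0.270/-0.270 → slack +0.543/-0.543; half-tol=0.270, Σhalf²=0.147429
  -C: nom -44.300 → Σnom=-35.210; wc +0.130/-0.130 → slack +0.673/-0.673; half-tol=0.130, Σhalf²=0.164329
Nominal = -35.210. Worst-case = [-35.210 - 0.673, -35.210 + 0.673] = [-35.883, -34.537]. RSS = √0.164329 = 0.405.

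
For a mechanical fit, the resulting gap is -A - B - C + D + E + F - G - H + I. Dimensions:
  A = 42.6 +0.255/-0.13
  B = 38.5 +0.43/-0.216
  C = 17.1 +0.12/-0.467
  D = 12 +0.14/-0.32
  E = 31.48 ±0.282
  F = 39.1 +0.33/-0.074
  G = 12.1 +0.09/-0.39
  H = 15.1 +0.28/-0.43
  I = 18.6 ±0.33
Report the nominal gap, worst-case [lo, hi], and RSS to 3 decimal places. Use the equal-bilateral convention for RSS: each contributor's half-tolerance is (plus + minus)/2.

Stack each dimension's contribution:
  -A: nom -42.600 → Σnom=-42.600; wc +0.130/-0.255 → slack +0.130/-0.255; half-tol=0.193, Σhalf²=0.037056
  -B: nom -38.500 → Σnom=-81.100; wc +0.216/-0.430 → slack +0.346/-0.685; half-tol=0.323, Σhalf²=0.141385
  -C: nom -17.100 → Σnom=-98.200; wc +0.467/-0.120 → slack +0.813/-0.805; half-tol=0.293, Σhalf²=0.227527
  +D: nom +12.000 → Σnom=-86.200; wc +0.140/-0.320 → slack +0.953/-1.125; half-tol=0.230, Σhalf²=0.280427
  +E: nom +31.480 → Σnom=-54.720; wc +0.282/-0.282 → slack +1.235/-1.407; half-tol=0.282, Σhalf²=0.359951
  +F: nom +39.100 → Σnom=-15.620; wc +0.330/-0.074 → slack +1.565/-1.481; half-tol=0.202, Σhalf²=0.400755
  -G: nom -12.100 → Σnom=-27.720; wc +0.390/-0.090 → slack +1.955/-1.571; half-tol=0.240, Σhalf²=0.458355
  -H: nom -15.100 → Σnom=-42.820; wc +0.430/-0.280 → slack +2.385/-1.851; half-tol=0.355, Σhalf²=0.584380
  +I: nom +18.600 → Σnom=-24.220; wc +0.330/-0.330 → slack +2.715/-2.181; half-tol=0.330, Σhalf²=0.693280
Nominal = -24.220. Worst-case = [-24.220 - 2.181, -24.220 + 2.715] = [-26.401, -21.505]. RSS = √0.693280 = 0.833.

nominal=-24.220 wc=[-26.401,-21.505] rss=0.833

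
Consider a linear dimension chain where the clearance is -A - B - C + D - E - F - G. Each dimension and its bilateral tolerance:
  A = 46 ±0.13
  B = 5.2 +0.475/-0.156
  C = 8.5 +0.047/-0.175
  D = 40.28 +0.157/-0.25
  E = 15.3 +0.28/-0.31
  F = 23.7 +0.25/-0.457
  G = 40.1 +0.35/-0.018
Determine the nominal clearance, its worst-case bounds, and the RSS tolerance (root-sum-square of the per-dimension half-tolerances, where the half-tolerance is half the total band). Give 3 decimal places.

Stack each dimension's contribution:
  -A: nom -46.000 → Σnom=-46.000; wc +0.130/-0.130 → slack +0.130/-0.130; half-tol=0.130, Σhalf²=0.016900
  -B: nom -5.200 → Σnom=-51.200; wc +0.156/-0.475 → slack +0.286/-0.605; half-tol=0.316, Σhalf²=0.116440
  -C: nom -8.500 → Σnom=-59.700; wc +0.175/-0.047 → slack +0.461/-0.652; half-tol=0.111, Σhalf²=0.128761
  +D: nom +40.280 → Σnom=-19.420; wc +0.157/-0.250 → slack +0.618/-0.902; half-tol=0.204, Σhalf²=0.170174
  -E: nom -15.300 → Σnom=-34.720; wc +0.310/-0.280 → slack +0.928/-1.182; half-tol=0.295, Σhalf²=0.257198
  -F: nom -23.700 → Σnom=-58.420; wc +0.457/-0.250 → slack +1.385/-1.432; half-tol=0.354, Σhalf²=0.382161
  -G: nom -40.100 → Σnom=-98.520; wc +0.018/-0.350 → slack +1.403/-1.782; half-tol=0.184, Σhalf²=0.416017
Nominal = -98.520. Worst-case = [-98.520 - 1.782, -98.520 + 1.403] = [-100.302, -97.117]. RSS = √0.416017 = 0.645.

nominal=-98.520 wc=[-100.302,-97.117] rss=0.645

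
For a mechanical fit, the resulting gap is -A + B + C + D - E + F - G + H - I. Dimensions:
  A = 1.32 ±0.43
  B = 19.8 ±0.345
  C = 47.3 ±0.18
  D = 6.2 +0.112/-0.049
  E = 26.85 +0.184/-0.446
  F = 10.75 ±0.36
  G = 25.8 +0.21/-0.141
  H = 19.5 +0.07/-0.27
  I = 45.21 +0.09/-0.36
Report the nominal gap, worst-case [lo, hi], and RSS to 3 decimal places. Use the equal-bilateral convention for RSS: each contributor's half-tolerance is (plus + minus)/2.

Stack each dimension's contribution:
  -A: nom -1.320 → Σnom=-1.320; wc +0.430/-0.430 → slack +0.430/-0.430; half-tol=0.430, Σhalf²=0.184900
  +B: nom +19.800 → Σnom=18.480; wc +0.345/-0.345 → slack +0.775/-0.775; half-tol=0.345, Σhalf²=0.303925
  +C: nom +47.300 → Σnom=65.780; wc +0.180/-0.180 → slack +0.955/-0.955; half-tol=0.180, Σhalf²=0.336325
  +D: nom +6.200 → Σnom=71.980; wc +0.112/-0.049 → slack +1.067/-1.004; half-tol=0.081, Σhalf²=0.342805
  -E: nom -26.850 → Σnom=45.130; wc +0.446/-0.184 → slack +1.513/-1.188; half-tol=0.315, Σhalf²=0.442030
  +F: nom +10.750 → Σnom=55.880; wc +0.360/-0.360 → slack +1.873/-1.548; half-tol=0.360, Σhalf²=0.571630
  -G: nom -25.800 → Σnom=30.080; wc +0.141/-0.210 → slack +2.014/-1.758; half-tol=0.175, Σhalf²=0.602430
  +H: nom +19.500 → Σnom=49.580; wc +0.070/-0.270 → slack +2.084/-2.028; half-tol=0.170, Σhalf²=0.631330
  -I: nom -45.210 → Σnom=4.370; wc +0.360/-0.090 → slack +2.444/-2.118; half-tol=0.225, Σhalf²=0.681955
Nominal = 4.370. Worst-case = [4.370 - 2.118, 4.370 + 2.444] = [2.252, 6.814]. RSS = √0.681955 = 0.826.

nominal=4.370 wc=[2.252,6.814] rss=0.826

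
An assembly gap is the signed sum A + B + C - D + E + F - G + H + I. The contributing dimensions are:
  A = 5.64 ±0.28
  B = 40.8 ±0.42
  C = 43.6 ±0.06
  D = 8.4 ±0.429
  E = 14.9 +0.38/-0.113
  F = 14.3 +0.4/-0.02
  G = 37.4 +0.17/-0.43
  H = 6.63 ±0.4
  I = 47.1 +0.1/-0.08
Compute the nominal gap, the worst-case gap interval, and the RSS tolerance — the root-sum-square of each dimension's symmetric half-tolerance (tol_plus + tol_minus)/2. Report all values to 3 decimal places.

nominal=127.170 wc=[125.198,130.069] rss=0.897

Stack each dimension's contribution:
  +A: nom +5.640 → Σnom=5.640; wc +0.280/-0.280 → slack +0.280/-0.280; half-tol=0.280, Σhalf²=0.078400
  +B: nom +40.800 → Σnom=46.440; wc +0.420/-0.420 → slack +0.700/-0.700; half-tol=0.420, Σhalf²=0.254800
  +C: nom +43.600 → Σnom=90.040; wc +0.060/-0.060 → slack +0.760/-0.760; half-tol=0.060, Σhalf²=0.258400
  -D: nom -8.400 → Σnom=81.640; wc +0.429/-0.429 → slack +1.189/-1.189; half-tol=0.429, Σhalf²=0.442441
  +E: nom +14.900 → Σnom=96.540; wc +0.380/-0.113 → slack +1.569/-1.302; half-tol=0.246, Σhalf²=0.503203
  +F: nom +14.300 → Σnom=110.840; wc +0.400/-0.020 → slack +1.969/-1.322; half-tol=0.210, Σhalf²=0.547303
  -G: nom -37.400 → Σnom=73.440; wc +0.430/-0.170 → slack +2.399/-1.492; half-tol=0.300, Σhalf²=0.637303
  +H: nom +6.630 → Σnom=80.070; wc +0.400/-0.400 → slack +2.799/-1.892; half-tol=0.400, Σhalf²=0.797303
  +I: nom +47.100 → Σnom=127.170; wc +0.100/-0.080 → slack +2.899/-1.972; half-tol=0.090, Σhalf²=0.805403
Nominal = 127.170. Worst-case = [127.170 - 1.972, 127.170 + 2.899] = [125.198, 130.069]. RSS = √0.805403 = 0.897.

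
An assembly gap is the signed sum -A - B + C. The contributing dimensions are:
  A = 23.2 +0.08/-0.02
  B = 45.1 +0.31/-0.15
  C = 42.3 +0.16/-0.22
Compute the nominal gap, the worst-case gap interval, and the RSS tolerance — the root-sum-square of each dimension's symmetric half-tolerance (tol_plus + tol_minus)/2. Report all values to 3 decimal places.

nominal=-26.000 wc=[-26.610,-25.670] rss=0.302

Stack each dimension's contribution:
  -A: nom -23.200 → Σnom=-23.200; wc +0.020/-0.080 → slack +0.020/-0.080; half-tol=0.050, Σhalf²=0.002500
  -B: nom -45.100 → Σnom=-68.300; wc +0.150/-0.310 → slack +0.170/-0.390; half-tol=0.230, Σhalf²=0.055400
  +C: nom +42.300 → Σnom=-26.000; wc +0.160/-0.220 → slack +0.330/-0.610; half-tol=0.190, Σhalf²=0.091500
Nominal = -26.000. Worst-case = [-26.000 - 0.610, -26.000 + 0.330] = [-26.610, -25.670]. RSS = √0.091500 = 0.302.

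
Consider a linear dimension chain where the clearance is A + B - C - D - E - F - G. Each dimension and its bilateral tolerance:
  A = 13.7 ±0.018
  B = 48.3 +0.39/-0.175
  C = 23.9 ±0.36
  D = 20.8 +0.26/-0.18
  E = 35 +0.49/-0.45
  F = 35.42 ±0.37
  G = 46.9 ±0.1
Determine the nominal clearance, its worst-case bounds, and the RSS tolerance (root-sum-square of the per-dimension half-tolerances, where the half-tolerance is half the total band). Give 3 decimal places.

Stack each dimension's contribution:
  +A: nom +13.700 → Σnom=13.700; wc +0.018/-0.018 → slack +0.018/-0.018; half-tol=0.018, Σhalf²=0.000324
  +B: nom +48.300 → Σnom=62.000; wc +0.390/-0.175 → slack +0.408/-0.193; half-tol=0.282, Σhalf²=0.080130
  -C: nom -23.900 → Σnom=38.100; wc +0.360/-0.360 → slack +0.768/-0.553; half-tol=0.360, Σhalf²=0.209730
  -D: nom -20.800 → Σnom=17.300; wc +0.180/-0.260 → slack +0.948/-0.813; half-tol=0.220, Σhalf²=0.258130
  -E: nom -35.000 → Σnom=-17.700; wc +0.450/-0.490 → slack +1.398/-1.303; half-tol=0.470, Σhalf²=0.479030
  -F: nom -35.420 → Σnom=-53.120; wc +0.370/-0.370 → slack +1.768/-1.673; half-tol=0.370, Σhalf²=0.615930
  -G: nom -46.900 → Σnom=-100.020; wc +0.100/-0.100 → slack +1.868/-1.773; half-tol=0.100, Σhalf²=0.625930
Nominal = -100.020. Worst-case = [-100.020 - 1.773, -100.020 + 1.868] = [-101.793, -98.152]. RSS = √0.625930 = 0.791.

nominal=-100.020 wc=[-101.793,-98.152] rss=0.791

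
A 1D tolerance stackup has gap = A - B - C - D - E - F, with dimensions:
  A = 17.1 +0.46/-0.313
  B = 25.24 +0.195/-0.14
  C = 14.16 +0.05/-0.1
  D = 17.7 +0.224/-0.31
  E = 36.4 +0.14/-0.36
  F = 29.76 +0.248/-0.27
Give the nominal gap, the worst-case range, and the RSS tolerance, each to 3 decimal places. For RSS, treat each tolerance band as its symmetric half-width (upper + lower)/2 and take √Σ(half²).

Stack each dimension's contribution:
  +A: nom +17.100 → Σnom=17.100; wc +0.460/-0.313 → slack +0.460/-0.313; half-tol=0.387, Σhalf²=0.149382
  -B: nom -25.240 → Σnom=-8.140; wc +0.140/-0.195 → slack +0.600/-0.508; half-tol=0.168, Σhalf²=0.177438
  -C: nom -14.160 → Σnom=-22.300; wc +0.100/-0.050 → slack +0.700/-0.558; half-tol=0.075, Σhalf²=0.183063
  -D: nom -17.700 → Σnom=-40.000; wc +0.310/-0.224 → slack +1.010/-0.782; half-tol=0.267, Σhalf²=0.254352
  -E: nom -36.400 → Σnom=-76.400; wc +0.360/-0.140 → slack +1.370/-0.922; half-tol=0.250, Σhalf²=0.316852
  -F: nom -29.760 → Σnom=-106.160; wc +0.270/-0.248 → slack +1.640/-1.170; half-tol=0.259, Σhalf²=0.383933
Nominal = -106.160. Worst-case = [-106.160 - 1.170, -106.160 + 1.640] = [-107.330, -104.520]. RSS = √0.383933 = 0.620.

nominal=-106.160 wc=[-107.330,-104.520] rss=0.620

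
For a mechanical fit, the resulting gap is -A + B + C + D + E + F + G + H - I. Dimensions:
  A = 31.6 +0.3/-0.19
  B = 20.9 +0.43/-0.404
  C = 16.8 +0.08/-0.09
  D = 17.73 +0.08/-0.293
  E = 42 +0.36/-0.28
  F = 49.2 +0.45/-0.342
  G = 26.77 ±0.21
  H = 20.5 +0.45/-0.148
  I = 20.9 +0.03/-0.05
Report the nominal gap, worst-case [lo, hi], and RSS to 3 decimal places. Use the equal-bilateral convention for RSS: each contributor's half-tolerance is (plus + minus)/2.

nominal=141.400 wc=[139.303,143.700] rss=0.819

Stack each dimension's contribution:
  -A: nom -31.600 → Σnom=-31.600; wc +0.190/-0.300 → slack +0.190/-0.300; half-tol=0.245, Σhalf²=0.060025
  +B: nom +20.900 → Σnom=-10.700; wc +0.430/-0.404 → slack +0.620/-0.704; half-tol=0.417, Σhalf²=0.233914
  +C: nom +16.800 → Σnom=6.100; wc +0.080/-0.090 → slack +0.700/-0.794; half-tol=0.085, Σhalf²=0.241139
  +D: nom +17.730 → Σnom=23.830; wc +0.080/-0.293 → slack +0.780/-1.087; half-tol=0.186, Σhalf²=0.275921
  +E: nom +42.000 → Σnom=65.830; wc +0.360/-0.280 → slack +1.140/-1.367; half-tol=0.320, Σhalf²=0.378321
  +F: nom +49.200 → Σnom=115.030; wc +0.450/-0.342 → slack +1.590/-1.709; half-tol=0.396, Σhalf²=0.535137
  +G: nom +26.770 → Σnom=141.800; wc +0.210/-0.210 → slack +1.800/-1.919; half-tol=0.210, Σhalf²=0.579237
  +H: nom +20.500 → Σnom=162.300; wc +0.450/-0.148 → slack +2.250/-2.067; half-tol=0.299, Σhalf²=0.668638
  -I: nom -20.900 → Σnom=141.400; wc +0.050/-0.030 → slack +2.300/-2.097; half-tol=0.040, Σhalf²=0.670238
Nominal = 141.400. Worst-case = [141.400 - 2.097, 141.400 + 2.300] = [139.303, 143.700]. RSS = √0.670238 = 0.819.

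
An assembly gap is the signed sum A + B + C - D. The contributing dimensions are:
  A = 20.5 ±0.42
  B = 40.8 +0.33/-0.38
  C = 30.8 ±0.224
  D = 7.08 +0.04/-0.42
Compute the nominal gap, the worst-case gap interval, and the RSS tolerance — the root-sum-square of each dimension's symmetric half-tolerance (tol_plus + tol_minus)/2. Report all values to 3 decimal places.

Stack each dimension's contribution:
  +A: nom +20.500 → Σnom=20.500; wc +0.420/-0.420 → slack +0.420/-0.420; half-tol=0.420, Σhalf²=0.176400
  +B: nom +40.800 → Σnom=61.300; wc +0.330/-0.380 → slack +0.750/-0.800; half-tol=0.355, Σhalf²=0.302425
  +C: nom +30.800 → Σnom=92.100; wc +0.224/-0.224 → slack +0.974/-1.024; half-tol=0.224, Σhalf²=0.352601
  -D: nom -7.080 → Σnom=85.020; wc +0.420/-0.040 → slack +1.394/-1.064; half-tol=0.230, Σhalf²=0.405501
Nominal = 85.020. Worst-case = [85.020 - 1.064, 85.020 + 1.394] = [83.956, 86.414]. RSS = √0.405501 = 0.637.

nominal=85.020 wc=[83.956,86.414] rss=0.637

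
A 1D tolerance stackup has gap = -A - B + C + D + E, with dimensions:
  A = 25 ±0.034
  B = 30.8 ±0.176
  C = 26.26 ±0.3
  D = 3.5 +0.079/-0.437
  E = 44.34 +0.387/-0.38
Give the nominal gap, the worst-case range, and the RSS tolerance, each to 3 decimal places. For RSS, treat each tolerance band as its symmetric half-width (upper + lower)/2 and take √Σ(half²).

Stack each dimension's contribution:
  -A: nom -25.000 → Σnom=-25.000; wc +0.034/-0.034 → slack +0.034/-0.034; half-tol=0.034, Σhalf²=0.001156
  -B: nom -30.800 → Σnom=-55.800; wc +0.176/-0.176 → slack +0.210/-0.210; half-tol=0.176, Σhalf²=0.032132
  +C: nom +26.260 → Σnom=-29.540; wc +0.300/-0.300 → slack +0.510/-0.510; half-tol=0.300, Σhalf²=0.122132
  +D: nom +3.500 → Σnom=-26.040; wc +0.079/-0.437 → slack +0.589/-0.947; half-tol=0.258, Σhalf²=0.188696
  +E: nom +44.340 → Σnom=18.300; wc +0.387/-0.380 → slack +0.976/-1.327; half-tol=0.384, Σhalf²=0.335768
Nominal = 18.300. Worst-case = [18.300 - 1.327, 18.300 + 0.976] = [16.973, 19.276]. RSS = √0.335768 = 0.579.

nominal=18.300 wc=[16.973,19.276] rss=0.579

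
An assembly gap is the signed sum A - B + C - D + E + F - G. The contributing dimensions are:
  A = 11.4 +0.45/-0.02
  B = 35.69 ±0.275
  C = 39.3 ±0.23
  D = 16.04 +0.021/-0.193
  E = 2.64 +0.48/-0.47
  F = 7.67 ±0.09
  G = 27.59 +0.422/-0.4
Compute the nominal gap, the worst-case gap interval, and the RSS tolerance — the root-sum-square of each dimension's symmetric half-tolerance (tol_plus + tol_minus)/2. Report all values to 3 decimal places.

Stack each dimension's contribution:
  +A: nom +11.400 → Σnom=11.400; wc +0.450/-0.020 → slack +0.450/-0.020; half-tol=0.235, Σhalf²=0.055225
  -B: nom -35.690 → Σnom=-24.290; wc +0.275/-0.275 → slack +0.725/-0.295; half-tol=0.275, Σhalf²=0.130850
  +C: nom +39.300 → Σnom=15.010; wc +0.230/-0.230 → slack +0.955/-0.525; half-tol=0.230, Σhalf²=0.183750
  -D: nom -16.040 → Σnom=-1.030; wc +0.193/-0.021 → slack +1.148/-0.546; half-tol=0.107, Σhalf²=0.195199
  +E: nom +2.640 → Σnom=1.610; wc +0.480/-0.470 → slack +1.628/-1.016; half-tol=0.475, Σhalf²=0.420824
  +F: nom +7.670 → Σnom=9.280; wc +0.090/-0.090 → slack +1.718/-1.106; half-tol=0.090, Σhalf²=0.428924
  -G: nom -27.590 → Σnom=-18.310; wc +0.400/-0.422 → slack +2.118/-1.528; half-tol=0.411, Σhalf²=0.597845
Nominal = -18.310. Worst-case = [-18.310 - 1.528, -18.310 + 2.118] = [-19.838, -16.192]. RSS = √0.597845 = 0.773.

nominal=-18.310 wc=[-19.838,-16.192] rss=0.773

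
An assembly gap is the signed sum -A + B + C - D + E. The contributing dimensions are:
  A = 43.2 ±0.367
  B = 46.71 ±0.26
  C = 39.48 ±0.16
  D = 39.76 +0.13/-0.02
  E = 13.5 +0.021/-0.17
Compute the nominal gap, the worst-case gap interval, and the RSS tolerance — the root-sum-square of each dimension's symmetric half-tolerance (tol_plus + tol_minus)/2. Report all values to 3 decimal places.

Stack each dimension's contribution:
  -A: nom -43.200 → Σnom=-43.200; wc +0.367/-0.367 → slack +0.367/-0.367; half-tol=0.367, Σhalf²=0.134689
  +B: nom +46.710 → Σnom=3.510; wc +0.260/-0.260 → slack +0.627/-0.627; half-tol=0.260, Σhalf²=0.202289
  +C: nom +39.480 → Σnom=42.990; wc +0.160/-0.160 → slack +0.787/-0.787; half-tol=0.160, Σhalf²=0.227889
  -D: nom -39.760 → Σnom=3.230; wc +0.020/-0.130 → slack +0.807/-0.917; half-tol=0.075, Σhalf²=0.233514
  +E: nom +13.500 → Σnom=16.730; wc +0.021/-0.170 → slack +0.828/-1.087; half-tol=0.096, Σhalf²=0.242634
Nominal = 16.730. Worst-case = [16.730 - 1.087, 16.730 + 0.828] = [15.643, 17.558]. RSS = √0.242634 = 0.493.

nominal=16.730 wc=[15.643,17.558] rss=0.493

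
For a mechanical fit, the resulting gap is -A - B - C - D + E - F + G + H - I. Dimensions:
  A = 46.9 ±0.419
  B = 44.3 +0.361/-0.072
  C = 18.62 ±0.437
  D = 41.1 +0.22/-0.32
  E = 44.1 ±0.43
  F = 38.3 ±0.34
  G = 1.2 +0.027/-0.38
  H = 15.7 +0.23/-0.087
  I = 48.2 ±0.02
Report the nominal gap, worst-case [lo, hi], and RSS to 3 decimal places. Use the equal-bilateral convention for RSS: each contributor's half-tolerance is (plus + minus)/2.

Stack each dimension's contribution:
  -A: nom -46.900 → Σnom=-46.900; wc +0.419/-0.419 → slack +0.419/-0.419; half-tol=0.419, Σhalf²=0.175561
  -B: nom -44.300 → Σnom=-91.200; wc +0.072/-0.361 → slack +0.491/-0.780; half-tol=0.216, Σhalf²=0.222433
  -C: nom -18.620 → Σnom=-109.820; wc +0.437/-0.437 → slack +0.928/-1.217; half-tol=0.437, Σhalf²=0.413402
  -D: nom -41.100 → Σnom=-150.920; wc +0.320/-0.220 → slack +1.248/-1.437; half-tol=0.270, Σhalf²=0.486302
  +E: nom +44.100 → Σnom=-106.820; wc +0.430/-0.430 → slack +1.678/-1.867; half-tol=0.430, Σhalf²=0.671202
  -F: nom -38.300 → Σnom=-145.120; wc +0.340/-0.340 → slack +2.018/-2.207; half-tol=0.340, Σhalf²=0.786802
  +G: nom +1.200 → Σnom=-143.920; wc +0.027/-0.380 → slack +2.045/-2.587; half-tol=0.204, Σhalf²=0.828215
  +H: nom +15.700 → Σnom=-128.220; wc +0.230/-0.087 → slack +2.275/-2.674; half-tol=0.159, Σhalf²=0.853337
  -I: nom -48.200 → Σnom=-176.420; wc +0.020/-0.020 → slack +2.295/-2.694; half-tol=0.020, Σhalf²=0.853737
Nominal = -176.420. Worst-case = [-176.420 - 2.694, -176.420 + 2.295] = [-179.114, -174.125]. RSS = √0.853737 = 0.924.

nominal=-176.420 wc=[-179.114,-174.125] rss=0.924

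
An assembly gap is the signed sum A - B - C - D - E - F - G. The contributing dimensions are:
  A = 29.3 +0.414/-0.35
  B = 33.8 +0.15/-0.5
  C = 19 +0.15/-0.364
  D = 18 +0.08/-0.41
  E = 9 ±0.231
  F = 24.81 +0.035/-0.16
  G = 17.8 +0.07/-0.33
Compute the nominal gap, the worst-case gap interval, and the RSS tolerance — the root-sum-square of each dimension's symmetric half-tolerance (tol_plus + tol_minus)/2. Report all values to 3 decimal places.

Stack each dimension's contribution:
  +A: nom +29.300 → Σnom=29.300; wc +0.414/-0.350 → slack +0.414/-0.350; half-tol=0.382, Σhalf²=0.145924
  -B: nom -33.800 → Σnom=-4.500; wc +0.500/-0.150 → slack +0.914/-0.500; half-tol=0.325, Σhalf²=0.251549
  -C: nom -19.000 → Σnom=-23.500; wc +0.364/-0.150 → slack +1.278/-0.650; half-tol=0.257, Σhalf²=0.317598
  -D: nom -18.000 → Σnom=-41.500; wc +0.410/-0.080 → slack +1.688/-0.730; half-tol=0.245, Σhalf²=0.377623
  -E: nom -9.000 → Σnom=-50.500; wc +0.231/-0.231 → slack +1.919/-0.961; half-tol=0.231, Σhalf²=0.430984
  -F: nom -24.810 → Σnom=-75.310; wc +0.160/-0.035 → slack +2.079/-0.996; half-tol=0.098, Σhalf²=0.440490
  -G: nom -17.800 → Σnom=-93.110; wc +0.330/-0.070 → slack +2.409/-1.066; half-tol=0.200, Σhalf²=0.480490
Nominal = -93.110. Worst-case = [-93.110 - 1.066, -93.110 + 2.409] = [-94.176, -90.701]. RSS = √0.480490 = 0.693.

nominal=-93.110 wc=[-94.176,-90.701] rss=0.693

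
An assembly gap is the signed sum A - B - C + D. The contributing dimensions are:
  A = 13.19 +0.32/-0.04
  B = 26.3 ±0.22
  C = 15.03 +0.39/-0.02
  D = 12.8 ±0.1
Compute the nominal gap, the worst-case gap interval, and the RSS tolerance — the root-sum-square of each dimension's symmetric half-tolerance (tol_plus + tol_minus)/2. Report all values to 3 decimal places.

nominal=-15.340 wc=[-16.090,-14.680] rss=0.364

Stack each dimension's contribution:
  +A: nom +13.190 → Σnom=13.190; wc +0.320/-0.040 → slack +0.320/-0.040; half-tol=0.180, Σhalf²=0.032400
  -B: nom -26.300 → Σnom=-13.110; wc +0.220/-0.220 → slack +0.540/-0.260; half-tol=0.220, Σhalf²=0.080800
  -C: nom -15.030 → Σnom=-28.140; wc +0.020/-0.390 → slack +0.560/-0.650; half-tol=0.205, Σhalf²=0.122825
  +D: nom +12.800 → Σnom=-15.340; wc +0.100/-0.100 → slack +0.660/-0.750; half-tol=0.100, Σhalf²=0.132825
Nominal = -15.340. Worst-case = [-15.340 - 0.750, -15.340 + 0.660] = [-16.090, -14.680]. RSS = √0.132825 = 0.364.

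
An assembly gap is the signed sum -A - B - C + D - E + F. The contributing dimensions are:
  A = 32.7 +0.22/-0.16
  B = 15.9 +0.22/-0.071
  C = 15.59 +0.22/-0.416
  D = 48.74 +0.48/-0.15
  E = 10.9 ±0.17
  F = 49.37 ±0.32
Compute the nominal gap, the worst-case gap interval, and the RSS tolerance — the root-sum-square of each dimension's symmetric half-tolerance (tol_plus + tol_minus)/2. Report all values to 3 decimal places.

Stack each dimension's contribution:
  -A: nom -32.700 → Σnom=-32.700; wc +0.160/-0.220 → slack +0.160/-0.220; half-tol=0.190, Σhalf²=0.036100
  -B: nom -15.900 → Σnom=-48.600; wc +0.071/-0.220 → slack +0.231/-0.440; half-tol=0.145, Σhalf²=0.057270
  -C: nom -15.590 → Σnom=-64.190; wc +0.416/-0.220 → slack +0.647/-0.660; half-tol=0.318, Σhalf²=0.158394
  +D: nom +48.740 → Σnom=-15.450; wc +0.480/-0.150 → slack +1.127/-0.810; half-tol=0.315, Σhalf²=0.257619
  -E: nom -10.900 → Σnom=-26.350; wc +0.170/-0.170 → slack +1.297/-0.980; half-tol=0.170, Σhalf²=0.286519
  +F: nom +49.370 → Σnom=23.020; wc +0.320/-0.320 → slack +1.617/-1.300; half-tol=0.320, Σhalf²=0.388919
Nominal = 23.020. Worst-case = [23.020 - 1.300, 23.020 + 1.617] = [21.720, 24.637]. RSS = √0.388919 = 0.624.

nominal=23.020 wc=[21.720,24.637] rss=0.624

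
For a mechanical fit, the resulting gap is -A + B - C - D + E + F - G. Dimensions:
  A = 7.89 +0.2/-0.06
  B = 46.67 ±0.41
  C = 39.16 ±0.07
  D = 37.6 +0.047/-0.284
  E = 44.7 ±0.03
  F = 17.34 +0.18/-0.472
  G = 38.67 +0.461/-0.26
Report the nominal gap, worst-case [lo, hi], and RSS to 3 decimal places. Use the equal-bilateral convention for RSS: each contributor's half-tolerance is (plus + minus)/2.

nominal=-14.610 wc=[-16.300,-13.316] rss=0.674

Stack each dimension's contribution:
  -A: nom -7.890 → Σnom=-7.890; wc +0.060/-0.200 → slack +0.060/-0.200; half-tol=0.130, Σhalf²=0.016900
  +B: nom +46.670 → Σnom=38.780; wc +0.410/-0.410 → slack +0.470/-0.610; half-tol=0.410, Σhalf²=0.185000
  -C: nom -39.160 → Σnom=-0.380; wc +0.070/-0.070 → slack +0.540/-0.680; half-tol=0.070, Σhalf²=0.189900
  -D: nom -37.600 → Σnom=-37.980; wc +0.284/-0.047 → slack +0.824/-0.727; half-tol=0.165, Σhalf²=0.217290
  +E: nom +44.700 → Σnom=6.720; wc +0.030/-0.030 → slack +0.854/-0.757; half-tol=0.030, Σhalf²=0.218190
  +F: nom +17.340 → Σnom=24.060; wc +0.180/-0.472 → slack +1.034/-1.229; half-tol=0.326, Σhalf²=0.324466
  -G: nom -38.670 → Σnom=-14.610; wc +0.260/-0.461 → slack +1.294/-1.690; half-tol=0.361, Σhalf²=0.454426
Nominal = -14.610. Worst-case = [-14.610 - 1.690, -14.610 + 1.294] = [-16.300, -13.316]. RSS = √0.454426 = 0.674.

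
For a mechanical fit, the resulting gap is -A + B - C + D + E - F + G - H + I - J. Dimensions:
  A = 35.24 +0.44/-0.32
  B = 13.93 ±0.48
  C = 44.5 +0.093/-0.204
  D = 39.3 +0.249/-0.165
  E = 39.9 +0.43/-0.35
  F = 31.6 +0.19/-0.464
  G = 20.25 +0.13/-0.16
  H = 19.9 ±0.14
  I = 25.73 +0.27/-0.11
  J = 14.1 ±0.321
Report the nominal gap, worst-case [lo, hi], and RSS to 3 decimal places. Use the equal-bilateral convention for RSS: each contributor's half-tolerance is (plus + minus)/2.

Stack each dimension's contribution:
  -A: nom -35.240 → Σnom=-35.240; wc +0.320/-0.440 → slack +0.320/-0.440; half-tol=0.380, Σhalf²=0.144400
  +B: nom +13.930 → Σnom=-21.310; wc +0.480/-0.480 → slack +0.800/-0.920; half-tol=0.480, Σhalf²=0.374800
  -C: nom -44.500 → Σnom=-65.810; wc +0.204/-0.093 → slack +1.004/-1.013; half-tol=0.148, Σhalf²=0.396852
  +D: nom +39.300 → Σnom=-26.510; wc +0.249/-0.165 → slack +1.253/-1.178; half-tol=0.207, Σhalf²=0.439701
  +E: nom +39.900 → Σnom=13.390; wc +0.430/-0.350 → slack +1.683/-1.528; half-tol=0.390, Σhalf²=0.591801
  -F: nom -31.600 → Σnom=-18.210; wc +0.464/-0.190 → slack +2.147/-1.718; half-tol=0.327, Σhalf²=0.698730
  +G: nom +20.250 → Σnom=2.040; wc +0.130/-0.160 → slack +2.277/-1.878; half-tol=0.145, Σhalf²=0.719755
  -H: nom -19.900 → Σnom=-17.860; wc +0.140/-0.140 → slack +2.417/-2.018; half-tol=0.140, Σhalf²=0.739355
  +I: nom +25.730 → Σnom=7.870; wc +0.270/-0.110 → slack +2.687/-2.128; half-tol=0.190, Σhalf²=0.775455
  -J: nom -14.100 → Σnom=-6.230; wc +0.321/-0.321 → slack +3.008/-2.449; half-tol=0.321, Σhalf²=0.878496
Nominal = -6.230. Worst-case = [-6.230 - 2.449, -6.230 + 3.008] = [-8.679, -3.222]. RSS = √0.878496 = 0.937.

nominal=-6.230 wc=[-8.679,-3.222] rss=0.937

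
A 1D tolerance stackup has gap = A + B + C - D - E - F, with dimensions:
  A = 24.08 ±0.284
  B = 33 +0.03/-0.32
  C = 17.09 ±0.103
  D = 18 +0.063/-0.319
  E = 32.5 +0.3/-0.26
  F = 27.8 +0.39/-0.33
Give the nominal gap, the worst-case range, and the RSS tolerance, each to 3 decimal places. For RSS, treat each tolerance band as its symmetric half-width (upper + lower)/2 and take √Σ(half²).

nominal=-4.130 wc=[-5.590,-2.804] rss=0.605

Stack each dimension's contribution:
  +A: nom +24.080 → Σnom=24.080; wc +0.284/-0.284 → slack +0.284/-0.284; half-tol=0.284, Σhalf²=0.080656
  +B: nom +33.000 → Σnom=57.080; wc +0.030/-0.320 → slack +0.314/-0.604; half-tol=0.175, Σhalf²=0.111281
  +C: nom +17.090 → Σnom=74.170; wc +0.103/-0.103 → slack +0.417/-0.707; half-tol=0.103, Σhalf²=0.121890
  -D: nom -18.000 → Σnom=56.170; wc +0.319/-0.063 → slack +0.736/-0.770; half-tol=0.191, Σhalf²=0.158371
  -E: nom -32.500 → Σnom=23.670; wc +0.260/-0.300 → slack +0.996/-1.070; half-tol=0.280, Σhalf²=0.236771
  -F: nom -27.800 → Σnom=-4.130; wc +0.330/-0.390 → slack +1.326/-1.460; half-tol=0.360, Σhalf²=0.366371
Nominal = -4.130. Worst-case = [-4.130 - 1.460, -4.130 + 1.326] = [-5.590, -2.804]. RSS = √0.366371 = 0.605.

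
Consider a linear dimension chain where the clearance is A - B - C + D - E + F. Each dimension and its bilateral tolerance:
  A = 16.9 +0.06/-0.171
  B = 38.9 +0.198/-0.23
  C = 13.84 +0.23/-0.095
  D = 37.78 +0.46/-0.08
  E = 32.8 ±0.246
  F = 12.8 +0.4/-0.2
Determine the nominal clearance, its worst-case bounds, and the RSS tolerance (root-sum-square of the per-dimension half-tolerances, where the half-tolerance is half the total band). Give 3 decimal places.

nominal=-18.060 wc=[-19.185,-16.569] rss=0.556

Stack each dimension's contribution:
  +A: nom +16.900 → Σnom=16.900; wc +0.060/-0.171 → slack +0.060/-0.171; half-tol=0.116, Σhalf²=0.013340
  -B: nom -38.900 → Σnom=-22.000; wc +0.230/-0.198 → slack +0.290/-0.369; half-tol=0.214, Σhalf²=0.059136
  -C: nom -13.840 → Σnom=-35.840; wc +0.095/-0.230 → slack +0.385/-0.599; half-tol=0.163, Σhalf²=0.085543
  +D: nom +37.780 → Σnom=1.940; wc +0.460/-0.080 → slack +0.845/-0.679; half-tol=0.270, Σhalf²=0.158443
  -E: nom -32.800 → Σnom=-30.860; wc +0.246/-0.246 → slack +1.091/-0.925; half-tol=0.246, Σhalf²=0.218959
  +F: nom +12.800 → Σnom=-18.060; wc +0.400/-0.200 → slack +1.491/-1.125; half-tol=0.300, Σhalf²=0.308959
Nominal = -18.060. Worst-case = [-18.060 - 1.125, -18.060 + 1.491] = [-19.185, -16.569]. RSS = √0.308959 = 0.556.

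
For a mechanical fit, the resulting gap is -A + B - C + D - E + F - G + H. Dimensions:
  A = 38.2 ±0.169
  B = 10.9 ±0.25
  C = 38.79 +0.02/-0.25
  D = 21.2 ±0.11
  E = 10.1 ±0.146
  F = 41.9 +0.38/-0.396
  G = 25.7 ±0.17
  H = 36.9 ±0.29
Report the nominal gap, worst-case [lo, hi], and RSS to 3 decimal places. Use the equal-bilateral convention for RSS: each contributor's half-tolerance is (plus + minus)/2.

nominal=-1.890 wc=[-3.441,-0.125] rss=0.637

Stack each dimension's contribution:
  -A: nom -38.200 → Σnom=-38.200; wc +0.169/-0.169 → slack +0.169/-0.169; half-tol=0.169, Σhalf²=0.028561
  +B: nom +10.900 → Σnom=-27.300; wc +0.250/-0.250 → slack +0.419/-0.419; half-tol=0.250, Σhalf²=0.091061
  -C: nom -38.790 → Σnom=-66.090; wc +0.250/-0.020 → slack +0.669/-0.439; half-tol=0.135, Σhalf²=0.109286
  +D: nom +21.200 → Σnom=-44.890; wc +0.110/-0.110 → slack +0.779/-0.549; half-tol=0.110, Σhalf²=0.121386
  -E: nom -10.100 → Σnom=-54.990; wc +0.146/-0.146 → slack +0.925/-0.695; half-tol=0.146, Σhalf²=0.142702
  +F: nom +41.900 → Σnom=-13.090; wc +0.380/-0.396 → slack +1.305/-1.091; half-tol=0.388, Σhalf²=0.293246
  -G: nom -25.700 → Σnom=-38.790; wc +0.170/-0.170 → slack +1.475/-1.261; half-tol=0.170, Σhalf²=0.322146
  +H: nom +36.900 → Σnom=-1.890; wc +0.290/-0.290 → slack +1.765/-1.551; half-tol=0.290, Σhalf²=0.406246
Nominal = -1.890. Worst-case = [-1.890 - 1.551, -1.890 + 1.765] = [-3.441, -0.125]. RSS = √0.406246 = 0.637.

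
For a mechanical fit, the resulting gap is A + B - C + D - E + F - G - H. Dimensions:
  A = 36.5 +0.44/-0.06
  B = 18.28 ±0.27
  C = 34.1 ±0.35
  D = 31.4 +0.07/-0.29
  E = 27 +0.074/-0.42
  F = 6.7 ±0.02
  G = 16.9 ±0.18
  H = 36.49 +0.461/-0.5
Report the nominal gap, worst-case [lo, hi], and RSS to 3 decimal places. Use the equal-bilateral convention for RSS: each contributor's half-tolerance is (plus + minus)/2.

nominal=-21.610 wc=[-23.315,-19.360] rss=0.784

Stack each dimension's contribution:
  +A: nom +36.500 → Σnom=36.500; wc +0.440/-0.060 → slack +0.440/-0.060; half-tol=0.250, Σhalf²=0.062500
  +B: nom +18.280 → Σnom=54.780; wc +0.270/-0.270 → slack +0.710/-0.330; half-tol=0.270, Σhalf²=0.135400
  -C: nom -34.100 → Σnom=20.680; wc +0.350/-0.350 → slack +1.060/-0.680; half-tol=0.350, Σhalf²=0.257900
  +D: nom +31.400 → Σnom=52.080; wc +0.070/-0.290 → slack +1.130/-0.970; half-tol=0.180, Σhalf²=0.290300
  -E: nom -27.000 → Σnom=25.080; wc +0.420/-0.074 → slack +1.550/-1.044; half-tol=0.247, Σhalf²=0.351309
  +F: nom +6.700 → Σnom=31.780; wc +0.020/-0.020 → slack +1.570/-1.064; half-tol=0.020, Σhalf²=0.351709
  -G: nom -16.900 → Σnom=14.880; wc +0.180/-0.180 → slack +1.750/-1.244; half-tol=0.180, Σhalf²=0.384109
  -H: nom -36.490 → Σnom=-21.610; wc +0.500/-0.461 → slack +2.250/-1.705; half-tol=0.481, Σhalf²=0.614989
Nominal = -21.610. Worst-case = [-21.610 - 1.705, -21.610 + 2.250] = [-23.315, -19.360]. RSS = √0.614989 = 0.784.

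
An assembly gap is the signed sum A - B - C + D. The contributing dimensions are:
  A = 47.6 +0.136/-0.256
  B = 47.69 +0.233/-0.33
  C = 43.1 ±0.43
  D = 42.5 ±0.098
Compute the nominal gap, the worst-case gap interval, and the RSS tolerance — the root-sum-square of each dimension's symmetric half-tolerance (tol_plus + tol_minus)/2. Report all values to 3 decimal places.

Stack each dimension's contribution:
  +A: nom +47.600 → Σnom=47.600; wc +0.136/-0.256 → slack +0.136/-0.256; half-tol=0.196, Σhalf²=0.038416
  -B: nom -47.690 → Σnom=-0.090; wc +0.330/-0.233 → slack +0.466/-0.489; half-tol=0.282, Σhalf²=0.117658
  -C: nom -43.100 → Σnom=-43.190; wc +0.430/-0.430 → slack +0.896/-0.919; half-tol=0.430, Σhalf²=0.302558
  +D: nom +42.500 → Σnom=-0.690; wc +0.098/-0.098 → slack +0.994/-1.017; half-tol=0.098, Σhalf²=0.312162
Nominal = -0.690. Worst-case = [-0.690 - 1.017, -0.690 + 0.994] = [-1.707, 0.304]. RSS = √0.312162 = 0.559.

nominal=-0.690 wc=[-1.707,0.304] rss=0.559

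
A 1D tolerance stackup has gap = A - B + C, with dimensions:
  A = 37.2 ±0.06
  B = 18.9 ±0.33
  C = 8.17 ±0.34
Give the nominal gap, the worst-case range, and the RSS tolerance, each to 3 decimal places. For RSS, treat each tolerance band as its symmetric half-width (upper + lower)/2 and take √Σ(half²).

nominal=26.470 wc=[25.740,27.200] rss=0.478

Stack each dimension's contribution:
  +A: nom +37.200 → Σnom=37.200; wc +0.060/-0.060 → slack +0.060/-0.060; half-tol=0.060, Σhalf²=0.003600
  -B: nom -18.900 → Σnom=18.300; wc +0.330/-0.330 → slack +0.390/-0.390; half-tol=0.330, Σhalf²=0.112500
  +C: nom +8.170 → Σnom=26.470; wc +0.340/-0.340 → slack +0.730/-0.730; half-tol=0.340, Σhalf²=0.228100
Nominal = 26.470. Worst-case = [26.470 - 0.730, 26.470 + 0.730] = [25.740, 27.200]. RSS = √0.228100 = 0.478.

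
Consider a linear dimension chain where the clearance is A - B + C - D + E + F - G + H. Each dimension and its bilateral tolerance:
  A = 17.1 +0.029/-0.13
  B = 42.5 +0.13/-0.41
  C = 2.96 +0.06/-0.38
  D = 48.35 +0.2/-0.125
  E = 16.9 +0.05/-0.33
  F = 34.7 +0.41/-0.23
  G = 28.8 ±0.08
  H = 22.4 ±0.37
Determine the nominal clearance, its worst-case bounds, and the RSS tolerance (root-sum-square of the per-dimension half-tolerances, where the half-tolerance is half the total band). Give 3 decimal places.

nominal=-25.590 wc=[-27.440,-24.056] rss=0.660

Stack each dimension's contribution:
  +A: nom +17.100 → Σnom=17.100; wc +0.029/-0.130 → slack +0.029/-0.130; half-tol=0.080, Σhalf²=0.006320
  -B: nom -42.500 → Σnom=-25.400; wc +0.410/-0.130 → slack +0.439/-0.260; half-tol=0.270, Σhalf²=0.079220
  +C: nom +2.960 → Σnom=-22.440; wc +0.060/-0.380 → slack +0.499/-0.640; half-tol=0.220, Σhalf²=0.127620
  -D: nom -48.350 → Σnom=-70.790; wc +0.125/-0.200 → slack +0.624/-0.840; half-tol=0.163, Σhalf²=0.154026
  +E: nom +16.900 → Σnom=-53.890; wc +0.050/-0.330 → slack +0.674/-1.170; half-tol=0.190, Σhalf²=0.190126
  +F: nom +34.700 → Σnom=-19.190; wc +0.410/-0.230 → slack +1.084/-1.400; half-tol=0.320, Σhalf²=0.292526
  -G: nom -28.800 → Σnom=-47.990; wc +0.080/-0.080 → slack +1.164/-1.480; half-tol=0.080, Σhalf²=0.298926
  +H: nom +22.400 → Σnom=-25.590; wc +0.370/-0.370 → slack +1.534/-1.850; half-tol=0.370, Σhalf²=0.435827
Nominal = -25.590. Worst-case = [-25.590 - 1.850, -25.590 + 1.534] = [-27.440, -24.056]. RSS = √0.435827 = 0.660.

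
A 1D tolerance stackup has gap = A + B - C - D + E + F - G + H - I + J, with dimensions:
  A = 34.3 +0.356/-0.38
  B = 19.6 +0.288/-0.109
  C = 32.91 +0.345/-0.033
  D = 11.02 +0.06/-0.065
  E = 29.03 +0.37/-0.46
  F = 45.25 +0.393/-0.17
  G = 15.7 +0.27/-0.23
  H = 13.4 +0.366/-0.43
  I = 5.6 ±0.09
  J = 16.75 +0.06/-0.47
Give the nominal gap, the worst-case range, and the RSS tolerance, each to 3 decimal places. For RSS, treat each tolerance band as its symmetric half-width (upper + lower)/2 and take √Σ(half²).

Stack each dimension's contribution:
  +A: nom +34.300 → Σnom=34.300; wc +0.356/-0.380 → slack +0.356/-0.380; half-tol=0.368, Σhalf²=0.135424
  +B: nom +19.600 → Σnom=53.900; wc +0.288/-0.109 → slack +0.644/-0.489; half-tol=0.198, Σhalf²=0.174826
  -C: nom -32.910 → Σnom=20.990; wc +0.033/-0.345 → slack +0.677/-0.834; half-tol=0.189, Σhalf²=0.210547
  -D: nom -11.020 → Σnom=9.970; wc +0.065/-0.060 → slack +0.742/-0.894; half-tol=0.062, Σhalf²=0.214453
  +E: nom +29.030 → Σnom=39.000; wc +0.370/-0.460 → slack +1.112/-1.354; half-tol=0.415, Σhalf²=0.386679
  +F: nom +45.250 → Σnom=84.250; wc +0.393/-0.170 → slack +1.505/-1.524; half-tol=0.282, Σhalf²=0.465921
  -G: nom -15.700 → Σnom=68.550; wc +0.230/-0.270 → slack +1.735/-1.794; half-tol=0.250, Σhalf²=0.528421
  +H: nom +13.400 → Σnom=81.950; wc +0.366/-0.430 → slack +2.101/-2.224; half-tol=0.398, Σhalf²=0.686825
  -I: nom -5.600 → Σnom=76.350; wc +0.090/-0.090 → slack +2.191/-2.314; half-tol=0.090, Σhalf²=0.694925
  +J: nom +16.750 → Σnom=93.100; wc +0.060/-0.470 → slack +2.251/-2.784; half-tol=0.265, Σhalf²=0.765150
Nominal = 93.100. Worst-case = [93.100 - 2.784, 93.100 + 2.251] = [90.316, 95.351]. RSS = √0.765150 = 0.875.

nominal=93.100 wc=[90.316,95.351] rss=0.875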